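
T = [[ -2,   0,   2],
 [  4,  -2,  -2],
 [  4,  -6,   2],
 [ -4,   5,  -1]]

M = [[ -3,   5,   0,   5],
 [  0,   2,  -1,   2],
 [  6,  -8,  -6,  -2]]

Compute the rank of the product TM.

First compute TM:
[[ 18, -26, -12, -14],
 [-24,  32,  14,  20],
 [  0,  -8,  -6,   4],
 [  6,  -2,   1,  -8]]
Now row reduce the product.
R2 ← R2 + (4/3)·R1: [0, -8/3, -2, 4/3]
R4 ← R4 − (1/3)·R1: [0, 20/3, 5, -10/3]
R3 ← R3 − (3)·R2: [0, 0, 0, 0]
R4 ← R4 + (5/2)·R2: [0, 0, 0, 0]
2 nonzero rows, so rank(TM) = 2.

2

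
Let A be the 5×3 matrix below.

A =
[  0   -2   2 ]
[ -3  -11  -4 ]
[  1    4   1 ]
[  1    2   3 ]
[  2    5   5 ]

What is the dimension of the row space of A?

Row reduce to echelon form.
Swap R1 ↔ R2
R3 ← R3 + (1/3)·R1: [0, 1/3, -1/3]
R4 ← R4 + (1/3)·R1: [0, -5/3, 5/3]
R5 ← R5 + (2/3)·R1: [0, -7/3, 7/3]
R3 ← R3 + (1/6)·R2: [0, 0, 0]
R4 ← R4 − (5/6)·R2: [0, 0, 0]
R5 ← R5 − (7/6)·R2: [0, 0, 0]
Echelon form has 2 nonzero rows, so rank(A) = 2.
The row space has dimension equal to the rank: 2.

2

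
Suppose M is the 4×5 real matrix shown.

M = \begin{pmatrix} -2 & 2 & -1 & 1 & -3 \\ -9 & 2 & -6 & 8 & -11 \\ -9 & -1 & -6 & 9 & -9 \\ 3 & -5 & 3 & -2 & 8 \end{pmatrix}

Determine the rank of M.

Row reduce to echelon form.
R2 ← R2 − (9/2)·R1: [0, -7, -3/2, 7/2, 5/2]
R3 ← R3 − (9/2)·R1: [0, -10, -3/2, 9/2, 9/2]
R4 ← R4 + (3/2)·R1: [0, -2, 3/2, -1/2, 7/2]
R3 ← R3 − (10/7)·R2: [0, 0, 9/14, -1/2, 13/14]
R4 ← R4 − (2/7)·R2: [0, 0, 27/14, -3/2, 39/14]
R4 ← R4 − (3)·R3: [0, 0, 0, 0, 0]
Echelon form has 3 nonzero rows, so rank(M) = 3.

3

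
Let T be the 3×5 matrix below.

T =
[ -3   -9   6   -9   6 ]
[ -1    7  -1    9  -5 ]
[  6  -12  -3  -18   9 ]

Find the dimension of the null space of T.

Row reduce to echelon form.
R2 ← R2 − (1/3)·R1: [0, 10, -3, 12, -7]
R3 ← R3 + (2)·R1: [0, -30, 9, -36, 21]
R3 ← R3 + (3)·R2: [0, 0, 0, 0, 0]
2 nonzero rows, so rank(T) = 2.
T has 5 columns; by rank–nullity, nullity = 5 − 2 = 3.

3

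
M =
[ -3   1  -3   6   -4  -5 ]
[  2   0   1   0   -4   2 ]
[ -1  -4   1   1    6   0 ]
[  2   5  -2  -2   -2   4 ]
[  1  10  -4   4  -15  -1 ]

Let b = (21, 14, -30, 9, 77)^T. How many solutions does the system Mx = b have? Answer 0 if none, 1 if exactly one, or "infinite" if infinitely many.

infinite

Row reduce the augmented matrix [M | b].
R2 ← R2 + (2/3)·R1: [0, 2/3, -1, 4, -20/3, -4/3, 28]
R3 ← R3 − (1/3)·R1: [0, -13/3, 2, -1, 22/3, 5/3, -37]
R4 ← R4 + (2/3)·R1: [0, 17/3, -4, 2, -14/3, 2/3, 23]
R5 ← R5 + (1/3)·R1: [0, 31/3, -5, 6, -49/3, -8/3, 84]
R3 ← R3 + (13/2)·R2: [0, 0, -9/2, 25, -36, -7, 145]
R4 ← R4 − (17/2)·R2: [0, 0, 9/2, -32, 52, 12, -215]
R5 ← R5 − (31/2)·R2: [0, 0, 21/2, -56, 87, 18, -350]
R4 ← R4 + R3: [0, 0, 0, -7, 16, 5, -70]
R5 ← R5 + (7/3)·R3: [0, 0, 0, 7/3, 3, 5/3, -35/3]
R5 ← R5 + (1/3)·R4: [0, 0, 0, 0, 25/3, 10/3, -35]
The echelon form has 5 nonzero rows, and every pivot lies in the first 6 columns, so rank(M) = rank([M|b]) = 5.
The system is consistent.
rank = 5 < 6 unknowns, so there are infinitely many solutions.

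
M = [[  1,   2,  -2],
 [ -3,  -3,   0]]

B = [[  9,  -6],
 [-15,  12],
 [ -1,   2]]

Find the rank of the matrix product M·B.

First compute MB:
[[-19,  14],
 [ 18, -18]]
Now row reduce the product.
R2 ← R2 + (18/19)·R1: [0, -90/19]
2 nonzero rows, so rank(MB) = 2.

2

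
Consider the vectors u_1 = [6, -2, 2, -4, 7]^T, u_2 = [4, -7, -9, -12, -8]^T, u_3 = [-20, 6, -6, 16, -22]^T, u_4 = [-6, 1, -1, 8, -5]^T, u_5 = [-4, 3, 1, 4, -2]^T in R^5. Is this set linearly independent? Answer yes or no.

no

Form the matrix with these vectors as rows and row reduce.
R2 ← R2 − (2/3)·R1: [0, -17/3, -31/3, -28/3, -38/3]
R3 ← R3 + (10/3)·R1: [0, -2/3, 2/3, 8/3, 4/3]
R4 ← R4 + R1: [0, -1, 1, 4, 2]
R5 ← R5 + (2/3)·R1: [0, 5/3, 7/3, 4/3, 8/3]
R3 ← R3 − (2/17)·R2: [0, 0, 32/17, 64/17, 48/17]
R4 ← R4 − (3/17)·R2: [0, 0, 48/17, 96/17, 72/17]
R5 ← R5 + (5/17)·R2: [0, 0, -12/17, -24/17, -18/17]
R4 ← R4 − (3/2)·R3: [0, 0, 0, 0, 0]
R5 ← R5 + (3/8)·R3: [0, 0, 0, 0, 0]
3 nonzero rows, so the 5 vectors span a space of dimension 3.
Since 3 < 5, the vectors are linearly dependent.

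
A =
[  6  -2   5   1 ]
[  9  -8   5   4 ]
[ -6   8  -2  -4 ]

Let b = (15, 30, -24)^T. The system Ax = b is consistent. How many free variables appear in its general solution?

Row reduce the augmented matrix [A | b].
R2 ← R2 − (3/2)·R1: [0, -5, -5/2, 5/2, 15/2]
R3 ← R3 + R1: [0, 6, 3, -3, -9]
R3 ← R3 + (6/5)·R2: [0, 0, 0, 0, 0]
The echelon form has 2 nonzero rows, and every pivot lies in the first 4 columns, so rank(A) = rank([A|b]) = 2.
The system is consistent.
Free variables = (unknowns) − (rank) = 4 − 2 = 2.

2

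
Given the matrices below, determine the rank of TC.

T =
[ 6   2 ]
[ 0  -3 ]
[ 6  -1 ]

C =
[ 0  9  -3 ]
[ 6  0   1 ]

First compute TC:
[[ 12,  54, -16],
 [-18,   0,  -3],
 [ -6,  54, -19]]
Now row reduce the product.
R2 ← R2 + (3/2)·R1: [0, 81, -27]
R3 ← R3 + (1/2)·R1: [0, 81, -27]
R3 ← R3 − R2: [0, 0, 0]
2 nonzero rows, so rank(TC) = 2.

2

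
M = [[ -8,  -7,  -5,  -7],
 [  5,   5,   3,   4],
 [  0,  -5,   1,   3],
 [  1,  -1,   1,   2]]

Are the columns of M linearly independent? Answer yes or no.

Row reduce M to echelon form.
R2 ← R2 + (5/8)·R1: [0, 5/8, -1/8, -3/8]
R4 ← R4 + (1/8)·R1: [0, -15/8, 3/8, 9/8]
R3 ← R3 + (8)·R2: [0, 0, 0, 0]
R4 ← R4 + (3)·R2: [0, 0, 0, 0]
2 pivots among 4 columns.
Only 2 < 4 pivot columns, so the columns are linearly dependent.

no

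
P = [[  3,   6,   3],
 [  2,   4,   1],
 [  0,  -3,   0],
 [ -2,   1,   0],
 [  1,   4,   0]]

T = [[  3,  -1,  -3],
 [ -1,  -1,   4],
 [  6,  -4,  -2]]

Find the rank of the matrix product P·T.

First compute PT:
[[ 21, -21,   9],
 [  8, -10,   8],
 [  3,   3, -12],
 [ -7,   1,  10],
 [ -1,  -5,  13]]
Now row reduce the product.
R2 ← R2 − (8/21)·R1: [0, -2, 32/7]
R3 ← R3 − (1/7)·R1: [0, 6, -93/7]
R4 ← R4 + (1/3)·R1: [0, -6, 13]
R5 ← R5 + (1/21)·R1: [0, -6, 94/7]
R3 ← R3 + (3)·R2: [0, 0, 3/7]
R4 ← R4 − (3)·R2: [0, 0, -5/7]
R5 ← R5 − (3)·R2: [0, 0, -2/7]
R4 ← R4 + (5/3)·R3: [0, 0, 0]
R5 ← R5 + (2/3)·R3: [0, 0, 0]
3 nonzero rows, so rank(PT) = 3.

3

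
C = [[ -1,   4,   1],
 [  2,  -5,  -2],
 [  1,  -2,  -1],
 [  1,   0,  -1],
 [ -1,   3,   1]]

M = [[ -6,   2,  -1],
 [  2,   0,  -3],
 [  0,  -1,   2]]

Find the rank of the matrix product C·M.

First compute CM:
[[ 14,  -3,  -9],
 [-22,   6,   9],
 [-10,   3,   3],
 [ -6,   3,  -3],
 [ 12,  -3,  -6]]
Now row reduce the product.
R2 ← R2 + (11/7)·R1: [0, 9/7, -36/7]
R3 ← R3 + (5/7)·R1: [0, 6/7, -24/7]
R4 ← R4 + (3/7)·R1: [0, 12/7, -48/7]
R5 ← R5 − (6/7)·R1: [0, -3/7, 12/7]
R3 ← R3 − (2/3)·R2: [0, 0, 0]
R4 ← R4 − (4/3)·R2: [0, 0, 0]
R5 ← R5 + (1/3)·R2: [0, 0, 0]
2 nonzero rows, so rank(CM) = 2.

2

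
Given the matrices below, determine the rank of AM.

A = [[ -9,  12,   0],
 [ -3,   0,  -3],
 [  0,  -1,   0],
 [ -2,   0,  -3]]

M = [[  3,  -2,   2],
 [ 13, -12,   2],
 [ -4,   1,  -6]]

First compute AM:
[[129, -126,   6],
 [  3,   3,  12],
 [-13,  12,  -2],
 [  6,   1,  14]]
Now row reduce the product.
R2 ← R2 − (1/43)·R1: [0, 255/43, 510/43]
R3 ← R3 + (13/129)·R1: [0, -30/43, -60/43]
R4 ← R4 − (2/43)·R1: [0, 295/43, 590/43]
R3 ← R3 + (2/17)·R2: [0, 0, 0]
R4 ← R4 − (59/51)·R2: [0, 0, 0]
2 nonzero rows, so rank(AM) = 2.

2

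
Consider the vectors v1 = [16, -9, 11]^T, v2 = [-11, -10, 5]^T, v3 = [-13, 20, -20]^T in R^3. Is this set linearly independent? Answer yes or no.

Form the matrix with these vectors as rows and row reduce.
R2 ← R2 + (11/16)·R1: [0, -259/16, 201/16]
R3 ← R3 + (13/16)·R1: [0, 203/16, -177/16]
R3 ← R3 + (29/37)·R2: [0, 0, -45/37]
3 nonzero rows, so the 3 vectors span a space of dimension 3.
Since 3 = 3, the vectors are linearly independent.

yes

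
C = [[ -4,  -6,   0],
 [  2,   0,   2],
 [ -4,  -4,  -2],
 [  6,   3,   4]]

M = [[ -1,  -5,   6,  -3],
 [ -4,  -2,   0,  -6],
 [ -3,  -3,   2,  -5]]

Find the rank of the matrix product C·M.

First compute CM:
[[ 28,  32, -24,  48],
 [ -8, -16,  16, -16],
 [ 26,  34, -28,  46],
 [-30, -48,  44, -56]]
Now row reduce the product.
R2 ← R2 + (2/7)·R1: [0, -48/7, 64/7, -16/7]
R3 ← R3 − (13/14)·R1: [0, 30/7, -40/7, 10/7]
R4 ← R4 + (15/14)·R1: [0, -96/7, 128/7, -32/7]
R3 ← R3 + (5/8)·R2: [0, 0, 0, 0]
R4 ← R4 − (2)·R2: [0, 0, 0, 0]
2 nonzero rows, so rank(CM) = 2.

2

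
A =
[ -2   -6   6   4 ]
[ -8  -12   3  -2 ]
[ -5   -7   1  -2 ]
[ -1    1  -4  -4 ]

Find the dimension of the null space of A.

Row reduce to echelon form.
R2 ← R2 − (4)·R1: [0, 12, -21, -18]
R3 ← R3 − (5/2)·R1: [0, 8, -14, -12]
R4 ← R4 − (1/2)·R1: [0, 4, -7, -6]
R3 ← R3 − (2/3)·R2: [0, 0, 0, 0]
R4 ← R4 − (1/3)·R2: [0, 0, 0, 0]
2 nonzero rows, so rank(A) = 2.
A has 4 columns; by rank–nullity, nullity = 4 − 2 = 2.

2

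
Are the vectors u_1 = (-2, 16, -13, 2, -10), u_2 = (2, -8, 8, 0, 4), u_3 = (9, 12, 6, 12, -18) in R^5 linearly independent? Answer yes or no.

Form the matrix with these vectors as rows and row reduce.
R2 ← R2 + R1: [0, 8, -5, 2, -6]
R3 ← R3 + (9/2)·R1: [0, 84, -105/2, 21, -63]
R3 ← R3 − (21/2)·R2: [0, 0, 0, 0, 0]
2 nonzero rows, so the 3 vectors span a space of dimension 2.
Since 2 < 3, the vectors are linearly dependent.

no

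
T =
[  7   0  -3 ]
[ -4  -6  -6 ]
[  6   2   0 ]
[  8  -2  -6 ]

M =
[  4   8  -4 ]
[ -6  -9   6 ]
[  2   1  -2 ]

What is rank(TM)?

First compute TM:
[[ 22,  53, -22],
 [  8,  16,  -8],
 [ 12,  30, -12],
 [ 32,  76, -32]]
Now row reduce the product.
R2 ← R2 − (4/11)·R1: [0, -36/11, 0]
R3 ← R3 − (6/11)·R1: [0, 12/11, 0]
R4 ← R4 − (16/11)·R1: [0, -12/11, 0]
R3 ← R3 + (1/3)·R2: [0, 0, 0]
R4 ← R4 − (1/3)·R2: [0, 0, 0]
2 nonzero rows, so rank(TM) = 2.

2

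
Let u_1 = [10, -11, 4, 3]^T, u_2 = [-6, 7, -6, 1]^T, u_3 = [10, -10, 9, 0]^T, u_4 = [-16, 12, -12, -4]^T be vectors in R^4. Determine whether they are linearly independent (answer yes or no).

Form the matrix with these vectors as rows and row reduce.
R2 ← R2 + (3/5)·R1: [0, 2/5, -18/5, 14/5]
R3 ← R3 − R1: [0, 1, 5, -3]
R4 ← R4 + (8/5)·R1: [0, -28/5, -28/5, 4/5]
R3 ← R3 − (5/2)·R2: [0, 0, 14, -10]
R4 ← R4 + (14)·R2: [0, 0, -56, 40]
R4 ← R4 + (4)·R3: [0, 0, 0, 0]
3 nonzero rows, so the 4 vectors span a space of dimension 3.
Since 3 < 4, the vectors are linearly dependent.

no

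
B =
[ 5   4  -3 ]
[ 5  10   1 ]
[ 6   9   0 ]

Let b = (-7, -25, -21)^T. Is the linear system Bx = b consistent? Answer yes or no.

Row reduce the augmented matrix [B | b].
R2 ← R2 − R1: [0, 6, 4, -18]
R3 ← R3 − (6/5)·R1: [0, 21/5, 18/5, -63/5]
R3 ← R3 − (7/10)·R2: [0, 0, 4/5, 0]
The echelon form has 3 nonzero rows, and every pivot lies in the first 3 columns, so rank(B) = rank([B|b]) = 3.
The system is consistent.

yes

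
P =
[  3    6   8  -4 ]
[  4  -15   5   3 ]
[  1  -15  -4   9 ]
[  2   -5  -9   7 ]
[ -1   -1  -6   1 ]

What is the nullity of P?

Row reduce to echelon form.
R2 ← R2 − (4/3)·R1: [0, -23, -17/3, 25/3]
R3 ← R3 − (1/3)·R1: [0, -17, -20/3, 31/3]
R4 ← R4 − (2/3)·R1: [0, -9, -43/3, 29/3]
R5 ← R5 + (1/3)·R1: [0, 1, -10/3, -1/3]
R3 ← R3 − (17/23)·R2: [0, 0, -57/23, 96/23]
R4 ← R4 − (9/23)·R2: [0, 0, -836/69, 442/69]
R5 ← R5 + (1/23)·R2: [0, 0, -247/69, 2/69]
R4 ← R4 − (44/9)·R3: [0, 0, 0, -14]
R5 ← R5 − (13/9)·R3: [0, 0, 0, -6]
R5 ← R5 − (3/7)·R4: [0, 0, 0, 0]
4 nonzero rows, so rank(P) = 4.
P has 4 columns; by rank–nullity, nullity = 4 − 4 = 0.

0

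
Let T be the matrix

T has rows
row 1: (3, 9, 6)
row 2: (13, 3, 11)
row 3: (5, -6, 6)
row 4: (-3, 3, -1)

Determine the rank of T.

3

Row reduce to echelon form.
R2 ← R2 − (13/3)·R1: [0, -36, -15]
R3 ← R3 − (5/3)·R1: [0, -21, -4]
R4 ← R4 + R1: [0, 12, 5]
R3 ← R3 − (7/12)·R2: [0, 0, 19/4]
R4 ← R4 + (1/3)·R2: [0, 0, 0]
Echelon form has 3 nonzero rows, so rank(T) = 3.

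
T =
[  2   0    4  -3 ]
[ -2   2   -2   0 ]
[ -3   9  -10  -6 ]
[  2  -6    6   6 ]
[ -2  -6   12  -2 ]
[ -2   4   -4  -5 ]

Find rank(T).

4

Row reduce to echelon form.
R2 ← R2 + R1: [0, 2, 2, -3]
R3 ← R3 + (3/2)·R1: [0, 9, -4, -21/2]
R4 ← R4 − R1: [0, -6, 2, 9]
R5 ← R5 + R1: [0, -6, 16, -5]
R6 ← R6 + R1: [0, 4, 0, -8]
R3 ← R3 − (9/2)·R2: [0, 0, -13, 3]
R4 ← R4 + (3)·R2: [0, 0, 8, 0]
R5 ← R5 + (3)·R2: [0, 0, 22, -14]
R6 ← R6 − (2)·R2: [0, 0, -4, -2]
R4 ← R4 + (8/13)·R3: [0, 0, 0, 24/13]
R5 ← R5 + (22/13)·R3: [0, 0, 0, -116/13]
R6 ← R6 − (4/13)·R3: [0, 0, 0, -38/13]
R5 ← R5 + (29/6)·R4: [0, 0, 0, 0]
R6 ← R6 + (19/12)·R4: [0, 0, 0, 0]
Echelon form has 4 nonzero rows, so rank(T) = 4.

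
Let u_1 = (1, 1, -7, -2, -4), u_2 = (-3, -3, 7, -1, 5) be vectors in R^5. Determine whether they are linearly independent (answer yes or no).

Form the matrix with these vectors as rows and row reduce.
R2 ← R2 + (3)·R1: [0, 0, -14, -7, -7]
2 nonzero rows, so the 2 vectors span a space of dimension 2.
Since 2 = 2, the vectors are linearly independent.

yes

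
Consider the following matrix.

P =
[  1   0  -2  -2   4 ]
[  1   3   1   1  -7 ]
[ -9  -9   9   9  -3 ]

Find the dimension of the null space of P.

3

Row reduce to echelon form.
R2 ← R2 − R1: [0, 3, 3, 3, -11]
R3 ← R3 + (9)·R1: [0, -9, -9, -9, 33]
R3 ← R3 + (3)·R2: [0, 0, 0, 0, 0]
2 nonzero rows, so rank(P) = 2.
P has 5 columns; by rank–nullity, nullity = 5 − 2 = 3.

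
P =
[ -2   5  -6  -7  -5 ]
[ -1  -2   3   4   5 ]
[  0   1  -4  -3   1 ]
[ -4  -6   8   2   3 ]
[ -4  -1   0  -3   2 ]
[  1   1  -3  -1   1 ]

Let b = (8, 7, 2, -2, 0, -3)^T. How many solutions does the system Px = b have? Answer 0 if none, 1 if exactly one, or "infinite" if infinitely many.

0

Row reduce the augmented matrix [P | b].
R2 ← R2 − (1/2)·R1: [0, -9/2, 6, 15/2, 15/2, 3]
R4 ← R4 − (2)·R1: [0, -16, 20, 16, 13, -18]
R5 ← R5 − (2)·R1: [0, -11, 12, 11, 12, -16]
R6 ← R6 + (1/2)·R1: [0, 7/2, -6, -9/2, -3/2, 1]
R3 ← R3 + (2/9)·R2: [0, 0, -8/3, -4/3, 8/3, 8/3]
R4 ← R4 − (32/9)·R2: [0, 0, -4/3, -32/3, -41/3, -86/3]
R5 ← R5 − (22/9)·R2: [0, 0, -8/3, -22/3, -19/3, -70/3]
R6 ← R6 + (7/9)·R2: [0, 0, -4/3, 4/3, 13/3, 10/3]
R4 ← R4 − (1/2)·R3: [0, 0, 0, -10, -15, -30]
R5 ← R5 − R3: [0, 0, 0, -6, -9, -26]
R6 ← R6 − (1/2)·R3: [0, 0, 0, 2, 3, 2]
R5 ← R5 − (3/5)·R4: [0, 0, 0, 0, 0, -8]
R6 ← R6 + (1/5)·R4: [0, 0, 0, 0, 0, -4]
R6 ← R6 − (1/2)·R5: [0, 0, 0, 0, 0, 0]
The echelon form has 5 nonzero rows; the last pivot sits in the augmented column, so rank(P) = 4 but rank([P|b]) = 5.
Since the ranks differ, the system is inconsistent.
It has no solutions.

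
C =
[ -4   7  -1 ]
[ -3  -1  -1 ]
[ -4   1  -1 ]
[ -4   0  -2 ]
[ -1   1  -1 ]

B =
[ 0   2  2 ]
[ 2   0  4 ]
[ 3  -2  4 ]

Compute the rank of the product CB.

First compute CB:
[[ 11,  -6,  16],
 [ -5,  -4, -14],
 [ -1,  -6,  -8],
 [ -6,  -4, -16],
 [ -1,   0,  -2]]
Now row reduce the product.
R2 ← R2 + (5/11)·R1: [0, -74/11, -74/11]
R3 ← R3 + (1/11)·R1: [0, -72/11, -72/11]
R4 ← R4 + (6/11)·R1: [0, -80/11, -80/11]
R5 ← R5 + (1/11)·R1: [0, -6/11, -6/11]
R3 ← R3 − (36/37)·R2: [0, 0, 0]
R4 ← R4 − (40/37)·R2: [0, 0, 0]
R5 ← R5 − (3/37)·R2: [0, 0, 0]
2 nonzero rows, so rank(CB) = 2.

2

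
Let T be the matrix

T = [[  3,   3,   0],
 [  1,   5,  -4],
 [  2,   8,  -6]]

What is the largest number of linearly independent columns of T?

2

Row reduce to echelon form.
R2 ← R2 − (1/3)·R1: [0, 4, -4]
R3 ← R3 − (2/3)·R1: [0, 6, -6]
R3 ← R3 − (3/2)·R2: [0, 0, 0]
Echelon form has 2 nonzero rows, so rank(T) = 2.
The rank gives the maximum number of linearly independent columns: 2.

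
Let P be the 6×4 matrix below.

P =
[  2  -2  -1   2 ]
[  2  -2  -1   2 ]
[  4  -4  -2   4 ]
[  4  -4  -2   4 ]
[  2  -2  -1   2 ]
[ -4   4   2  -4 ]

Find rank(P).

Row reduce to echelon form.
R2 ← R2 − R1: [0, 0, 0, 0]
R3 ← R3 − (2)·R1: [0, 0, 0, 0]
R4 ← R4 − (2)·R1: [0, 0, 0, 0]
R5 ← R5 − R1: [0, 0, 0, 0]
R6 ← R6 + (2)·R1: [0, 0, 0, 0]
Echelon form has 1 nonzero row, so rank(P) = 1.

1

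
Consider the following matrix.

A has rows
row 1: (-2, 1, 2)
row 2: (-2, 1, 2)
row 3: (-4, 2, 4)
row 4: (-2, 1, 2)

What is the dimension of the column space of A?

1

Row reduce to echelon form.
R2 ← R2 − R1: [0, 0, 0]
R3 ← R3 − (2)·R1: [0, 0, 0]
R4 ← R4 − R1: [0, 0, 0]
Echelon form has 1 nonzero row, so rank(A) = 1.
The column space has dimension equal to the rank: 1.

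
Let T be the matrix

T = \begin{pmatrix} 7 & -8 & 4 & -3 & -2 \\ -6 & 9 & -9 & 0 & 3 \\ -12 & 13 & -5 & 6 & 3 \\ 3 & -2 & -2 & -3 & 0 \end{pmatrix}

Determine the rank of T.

2

Row reduce to echelon form.
R2 ← R2 + (6/7)·R1: [0, 15/7, -39/7, -18/7, 9/7]
R3 ← R3 + (12/7)·R1: [0, -5/7, 13/7, 6/7, -3/7]
R4 ← R4 − (3/7)·R1: [0, 10/7, -26/7, -12/7, 6/7]
R3 ← R3 + (1/3)·R2: [0, 0, 0, 0, 0]
R4 ← R4 − (2/3)·R2: [0, 0, 0, 0, 0]
Echelon form has 2 nonzero rows, so rank(T) = 2.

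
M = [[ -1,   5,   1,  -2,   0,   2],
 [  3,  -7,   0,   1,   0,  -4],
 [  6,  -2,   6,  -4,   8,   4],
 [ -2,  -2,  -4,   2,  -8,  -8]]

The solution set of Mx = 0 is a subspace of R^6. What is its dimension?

3

Row reduce to echelon form.
R2 ← R2 + (3)·R1: [0, 8, 3, -5, 0, 2]
R3 ← R3 + (6)·R1: [0, 28, 12, -16, 8, 16]
R4 ← R4 − (2)·R1: [0, -12, -6, 6, -8, -12]
R3 ← R3 − (7/2)·R2: [0, 0, 3/2, 3/2, 8, 9]
R4 ← R4 + (3/2)·R2: [0, 0, -3/2, -3/2, -8, -9]
R4 ← R4 + R3: [0, 0, 0, 0, 0, 0]
3 nonzero rows, so rank(M) = 3.
M has 6 columns; by rank–nullity, nullity = 6 − 3 = 3.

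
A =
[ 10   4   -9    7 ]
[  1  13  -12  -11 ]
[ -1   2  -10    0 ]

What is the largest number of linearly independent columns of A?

Row reduce to echelon form.
R2 ← R2 − (1/10)·R1: [0, 63/5, -111/10, -117/10]
R3 ← R3 + (1/10)·R1: [0, 12/5, -109/10, 7/10]
R3 ← R3 − (4/21)·R2: [0, 0, -123/14, 41/14]
Echelon form has 3 nonzero rows, so rank(A) = 3.
The rank gives the maximum number of linearly independent columns: 3.

3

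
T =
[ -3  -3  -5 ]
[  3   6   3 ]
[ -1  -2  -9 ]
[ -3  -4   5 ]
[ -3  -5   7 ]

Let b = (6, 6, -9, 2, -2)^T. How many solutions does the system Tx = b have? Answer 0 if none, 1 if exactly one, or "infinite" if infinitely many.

0

Row reduce the augmented matrix [T | b].
R2 ← R2 + R1: [0, 3, -2, 12]
R3 ← R3 − (1/3)·R1: [0, -1, -22/3, -11]
R4 ← R4 − R1: [0, -1, 10, -4]
R5 ← R5 − R1: [0, -2, 12, -8]
R3 ← R3 + (1/3)·R2: [0, 0, -8, -7]
R4 ← R4 + (1/3)·R2: [0, 0, 28/3, 0]
R5 ← R5 + (2/3)·R2: [0, 0, 32/3, 0]
R4 ← R4 + (7/6)·R3: [0, 0, 0, -49/6]
R5 ← R5 + (4/3)·R3: [0, 0, 0, -28/3]
R5 ← R5 − (8/7)·R4: [0, 0, 0, 0]
The echelon form has 4 nonzero rows; the last pivot sits in the augmented column, so rank(T) = 3 but rank([T|b]) = 4.
Since the ranks differ, the system is inconsistent.
It has no solutions.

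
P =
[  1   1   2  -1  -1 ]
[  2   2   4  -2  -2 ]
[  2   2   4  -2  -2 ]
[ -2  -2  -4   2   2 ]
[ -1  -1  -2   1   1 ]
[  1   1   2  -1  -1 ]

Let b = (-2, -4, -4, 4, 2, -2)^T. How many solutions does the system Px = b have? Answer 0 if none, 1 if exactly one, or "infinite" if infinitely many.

infinite

Row reduce the augmented matrix [P | b].
R2 ← R2 − (2)·R1: [0, 0, 0, 0, 0, 0]
R3 ← R3 − (2)·R1: [0, 0, 0, 0, 0, 0]
R4 ← R4 + (2)·R1: [0, 0, 0, 0, 0, 0]
R5 ← R5 + R1: [0, 0, 0, 0, 0, 0]
R6 ← R6 − R1: [0, 0, 0, 0, 0, 0]
The echelon form has 1 nonzero rows, and every pivot lies in the first 5 columns, so rank(P) = rank([P|b]) = 1.
The system is consistent.
rank = 1 < 5 unknowns, so there are infinitely many solutions.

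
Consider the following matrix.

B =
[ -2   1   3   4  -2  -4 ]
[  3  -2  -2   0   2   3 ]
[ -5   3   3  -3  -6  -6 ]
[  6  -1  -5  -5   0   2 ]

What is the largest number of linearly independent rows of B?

Row reduce to echelon form.
R2 ← R2 + (3/2)·R1: [0, -1/2, 5/2, 6, -1, -3]
R3 ← R3 − (5/2)·R1: [0, 1/2, -9/2, -13, -1, 4]
R4 ← R4 + (3)·R1: [0, 2, 4, 7, -6, -10]
R3 ← R3 + R2: [0, 0, -2, -7, -2, 1]
R4 ← R4 + (4)·R2: [0, 0, 14, 31, -10, -22]
R4 ← R4 + (7)·R3: [0, 0, 0, -18, -24, -15]
Echelon form has 4 nonzero rows, so rank(B) = 4.
The rank gives the maximum number of linearly independent rows: 4.

4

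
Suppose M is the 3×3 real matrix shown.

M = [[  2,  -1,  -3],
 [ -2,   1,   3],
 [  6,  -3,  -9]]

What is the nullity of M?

2

Row reduce to echelon form.
R2 ← R2 + R1: [0, 0, 0]
R3 ← R3 − (3)·R1: [0, 0, 0]
1 nonzero row, so rank(M) = 1.
M has 3 columns; by rank–nullity, nullity = 3 − 1 = 2.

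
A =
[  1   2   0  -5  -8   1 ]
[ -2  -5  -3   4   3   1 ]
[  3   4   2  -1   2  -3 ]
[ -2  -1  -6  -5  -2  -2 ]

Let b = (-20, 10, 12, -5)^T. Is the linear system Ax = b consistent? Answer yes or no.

yes

Row reduce the augmented matrix [A | b].
R2 ← R2 + (2)·R1: [0, -1, -3, -6, -13, 3, -30]
R3 ← R3 − (3)·R1: [0, -2, 2, 14, 26, -6, 72]
R4 ← R4 + (2)·R1: [0, 3, -6, -15, -18, 0, -45]
R3 ← R3 − (2)·R2: [0, 0, 8, 26, 52, -12, 132]
R4 ← R4 + (3)·R2: [0, 0, -15, -33, -57, 9, -135]
R4 ← R4 + (15/8)·R3: [0, 0, 0, 63/4, 81/2, -27/2, 225/2]
The echelon form has 4 nonzero rows, and every pivot lies in the first 6 columns, so rank(A) = rank([A|b]) = 4.
The system is consistent.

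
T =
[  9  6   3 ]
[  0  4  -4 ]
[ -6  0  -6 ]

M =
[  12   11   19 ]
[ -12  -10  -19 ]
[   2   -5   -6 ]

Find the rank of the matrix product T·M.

First compute TM:
[[ 42,  24,  39],
 [-56, -20, -52],
 [-84, -36, -78]]
Now row reduce the product.
R2 ← R2 + (4/3)·R1: [0, 12, 0]
R3 ← R3 + (2)·R1: [0, 12, 0]
R3 ← R3 − R2: [0, 0, 0]
2 nonzero rows, so rank(TM) = 2.

2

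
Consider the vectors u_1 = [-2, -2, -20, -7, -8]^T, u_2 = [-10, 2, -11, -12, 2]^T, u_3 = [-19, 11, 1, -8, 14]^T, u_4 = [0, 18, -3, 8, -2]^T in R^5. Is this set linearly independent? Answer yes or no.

yes

Form the matrix with these vectors as rows and row reduce.
R2 ← R2 − (5)·R1: [0, 12, 89, 23, 42]
R3 ← R3 − (19/2)·R1: [0, 30, 191, 117/2, 90]
R3 ← R3 − (5/2)·R2: [0, 0, -63/2, 1, -15]
R4 ← R4 − (3/2)·R2: [0, 0, -273/2, -53/2, -65]
R4 ← R4 − (13/3)·R3: [0, 0, 0, -185/6, 0]
4 nonzero rows, so the 4 vectors span a space of dimension 4.
Since 4 = 4, the vectors are linearly independent.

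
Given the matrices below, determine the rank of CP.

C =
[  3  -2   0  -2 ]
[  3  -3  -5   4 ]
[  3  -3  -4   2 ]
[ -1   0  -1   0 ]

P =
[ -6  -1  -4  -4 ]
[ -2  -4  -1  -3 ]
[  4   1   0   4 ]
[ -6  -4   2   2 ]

First compute CP:
[[ -2,  13, -14, -10],
 [-56, -12,  -1, -15],
 [-40,  -3,  -5, -15],
 [  2,   0,   4,   0]]
Now row reduce the product.
R2 ← R2 − (28)·R1: [0, -376, 391, 265]
R3 ← R3 − (20)·R1: [0, -263, 275, 185]
R4 ← R4 + R1: [0, 13, -10, -10]
R3 ← R3 − (263/376)·R2: [0, 0, 567/376, -135/376]
R4 ← R4 + (13/376)·R2: [0, 0, 1323/376, -315/376]
R4 ← R4 − (7/3)·R3: [0, 0, 0, 0]
3 nonzero rows, so rank(CP) = 3.

3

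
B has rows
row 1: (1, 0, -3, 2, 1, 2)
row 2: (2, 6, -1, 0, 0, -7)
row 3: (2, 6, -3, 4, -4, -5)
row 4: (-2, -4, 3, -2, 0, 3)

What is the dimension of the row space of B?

3

Row reduce to echelon form.
R2 ← R2 − (2)·R1: [0, 6, 5, -4, -2, -11]
R3 ← R3 − (2)·R1: [0, 6, 3, 0, -6, -9]
R4 ← R4 + (2)·R1: [0, -4, -3, 2, 2, 7]
R3 ← R3 − R2: [0, 0, -2, 4, -4, 2]
R4 ← R4 + (2/3)·R2: [0, 0, 1/3, -2/3, 2/3, -1/3]
R4 ← R4 + (1/6)·R3: [0, 0, 0, 0, 0, 0]
Echelon form has 3 nonzero rows, so rank(B) = 3.
The row space has dimension equal to the rank: 3.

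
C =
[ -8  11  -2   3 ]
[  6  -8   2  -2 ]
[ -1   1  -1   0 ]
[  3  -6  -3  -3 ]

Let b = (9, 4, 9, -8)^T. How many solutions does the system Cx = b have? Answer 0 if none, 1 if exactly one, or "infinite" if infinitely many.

0

Row reduce the augmented matrix [C | b].
R2 ← R2 + (3/4)·R1: [0, 1/4, 1/2, 1/4, 43/4]
R3 ← R3 − (1/8)·R1: [0, -3/8, -3/4, -3/8, 63/8]
R4 ← R4 + (3/8)·R1: [0, -15/8, -15/4, -15/8, -37/8]
R3 ← R3 + (3/2)·R2: [0, 0, 0, 0, 24]
R4 ← R4 + (15/2)·R2: [0, 0, 0, 0, 76]
R4 ← R4 − (19/6)·R3: [0, 0, 0, 0, 0]
The echelon form has 3 nonzero rows; the last pivot sits in the augmented column, so rank(C) = 2 but rank([C|b]) = 3.
Since the ranks differ, the system is inconsistent.
It has no solutions.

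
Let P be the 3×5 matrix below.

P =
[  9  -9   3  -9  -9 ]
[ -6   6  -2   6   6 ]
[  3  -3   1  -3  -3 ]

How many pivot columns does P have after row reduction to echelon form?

1

Row reduce to echelon form.
R2 ← R2 + (2/3)·R1: [0, 0, 0, 0, 0]
R3 ← R3 − (1/3)·R1: [0, 0, 0, 0, 0]
Echelon form has 1 nonzero row, so rank(P) = 1.
Each nonzero row contributes one pivot column: 1 pivot columns.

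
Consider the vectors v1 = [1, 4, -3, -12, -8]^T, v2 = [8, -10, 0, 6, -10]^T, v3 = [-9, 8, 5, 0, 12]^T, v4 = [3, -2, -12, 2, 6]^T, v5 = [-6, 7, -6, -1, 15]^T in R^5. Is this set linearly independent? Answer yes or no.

no

Form the matrix with these vectors as rows and row reduce.
R2 ← R2 − (8)·R1: [0, -42, 24, 102, 54]
R3 ← R3 + (9)·R1: [0, 44, -22, -108, -60]
R4 ← R4 − (3)·R1: [0, -14, -3, 38, 30]
R5 ← R5 + (6)·R1: [0, 31, -24, -73, -33]
R3 ← R3 + (22/21)·R2: [0, 0, 22/7, -8/7, -24/7]
R4 ← R4 − (1/3)·R2: [0, 0, -11, 4, 12]
R5 ← R5 + (31/42)·R2: [0, 0, -44/7, 16/7, 48/7]
R4 ← R4 + (7/2)·R3: [0, 0, 0, 0, 0]
R5 ← R5 + (2)·R3: [0, 0, 0, 0, 0]
3 nonzero rows, so the 5 vectors span a space of dimension 3.
Since 3 < 5, the vectors are linearly dependent.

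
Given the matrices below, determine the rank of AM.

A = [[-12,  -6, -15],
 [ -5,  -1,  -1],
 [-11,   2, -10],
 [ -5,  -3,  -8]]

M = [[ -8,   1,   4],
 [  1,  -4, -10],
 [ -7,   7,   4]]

First compute AM:
[[195, -93, -48],
 [ 46,  -8, -14],
 [160, -89, -104],
 [ 93, -49, -22]]
Now row reduce the product.
R2 ← R2 − (46/195)·R1: [0, 906/65, -174/65]
R3 ← R3 − (32/39)·R1: [0, -165/13, -840/13]
R4 ← R4 − (31/65)·R1: [0, -302/65, 58/65]
R3 ← R3 + (275/302)·R2: [0, 0, -10125/151]
R4 ← R4 + (1/3)·R2: [0, 0, 0]
3 nonzero rows, so rank(AM) = 3.

3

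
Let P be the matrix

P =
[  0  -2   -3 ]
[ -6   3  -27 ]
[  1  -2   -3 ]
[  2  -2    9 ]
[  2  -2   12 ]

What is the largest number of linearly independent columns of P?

Row reduce to echelon form.
Swap R1 ↔ R2
R3 ← R3 + (1/6)·R1: [0, -3/2, -15/2]
R4 ← R4 + (1/3)·R1: [0, -1, 0]
R5 ← R5 + (1/3)·R1: [0, -1, 3]
R3 ← R3 − (3/4)·R2: [0, 0, -21/4]
R4 ← R4 − (1/2)·R2: [0, 0, 3/2]
R5 ← R5 − (1/2)·R2: [0, 0, 9/2]
R4 ← R4 + (2/7)·R3: [0, 0, 0]
R5 ← R5 + (6/7)·R3: [0, 0, 0]
Echelon form has 3 nonzero rows, so rank(P) = 3.
The rank gives the maximum number of linearly independent columns: 3.

3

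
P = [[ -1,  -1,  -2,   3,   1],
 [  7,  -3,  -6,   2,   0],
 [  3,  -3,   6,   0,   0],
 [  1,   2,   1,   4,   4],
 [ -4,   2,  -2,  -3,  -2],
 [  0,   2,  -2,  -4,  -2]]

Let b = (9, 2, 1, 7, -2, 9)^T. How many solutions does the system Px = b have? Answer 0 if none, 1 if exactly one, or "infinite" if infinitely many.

0

Row reduce the augmented matrix [P | b].
R2 ← R2 + (7)·R1: [0, -10, -20, 23, 7, 65]
R3 ← R3 + (3)·R1: [0, -6, 0, 9, 3, 28]
R4 ← R4 + R1: [0, 1, -1, 7, 5, 16]
R5 ← R5 − (4)·R1: [0, 6, 6, -15, -6, -38]
R3 ← R3 − (3/5)·R2: [0, 0, 12, -24/5, -6/5, -11]
R4 ← R4 + (1/10)·R2: [0, 0, -3, 93/10, 57/10, 45/2]
R5 ← R5 + (3/5)·R2: [0, 0, -6, -6/5, -9/5, 1]
R6 ← R6 + (1/5)·R2: [0, 0, -6, 3/5, -3/5, 22]
R4 ← R4 + (1/4)·R3: [0, 0, 0, 81/10, 27/5, 79/4]
R5 ← R5 + (1/2)·R3: [0, 0, 0, -18/5, -12/5, -9/2]
R6 ← R6 + (1/2)·R3: [0, 0, 0, -9/5, -6/5, 33/2]
R5 ← R5 + (4/9)·R4: [0, 0, 0, 0, 0, 77/18]
R6 ← R6 + (2/9)·R4: [0, 0, 0, 0, 0, 188/9]
R6 ← R6 − (376/77)·R5: [0, 0, 0, 0, 0, 0]
The echelon form has 5 nonzero rows; the last pivot sits in the augmented column, so rank(P) = 4 but rank([P|b]) = 5.
Since the ranks differ, the system is inconsistent.
It has no solutions.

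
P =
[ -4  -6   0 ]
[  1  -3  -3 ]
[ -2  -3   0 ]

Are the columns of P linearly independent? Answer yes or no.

no

Row reduce P to echelon form.
R2 ← R2 + (1/4)·R1: [0, -9/2, -3]
R3 ← R3 − (1/2)·R1: [0, 0, 0]
2 pivots among 3 columns.
Only 2 < 3 pivot columns, so the columns are linearly dependent.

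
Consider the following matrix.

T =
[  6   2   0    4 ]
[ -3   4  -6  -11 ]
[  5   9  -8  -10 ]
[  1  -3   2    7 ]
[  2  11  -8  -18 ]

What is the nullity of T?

Row reduce to echelon form.
R2 ← R2 + (1/2)·R1: [0, 5, -6, -9]
R3 ← R3 − (5/6)·R1: [0, 22/3, -8, -40/3]
R4 ← R4 − (1/6)·R1: [0, -10/3, 2, 19/3]
R5 ← R5 − (1/3)·R1: [0, 31/3, -8, -58/3]
R3 ← R3 − (22/15)·R2: [0, 0, 4/5, -2/15]
R4 ← R4 + (2/3)·R2: [0, 0, -2, 1/3]
R5 ← R5 − (31/15)·R2: [0, 0, 22/5, -11/15]
R4 ← R4 + (5/2)·R3: [0, 0, 0, 0]
R5 ← R5 − (11/2)·R3: [0, 0, 0, 0]
3 nonzero rows, so rank(T) = 3.
T has 4 columns; by rank–nullity, nullity = 4 − 3 = 1.

1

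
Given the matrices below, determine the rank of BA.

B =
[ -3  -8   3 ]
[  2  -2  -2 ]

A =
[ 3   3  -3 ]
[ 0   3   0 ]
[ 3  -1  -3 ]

1

First compute BA:
[[  0, -36,   0],
 [  0,   2,   0]]
Now row reduce the product.
R2 ← R2 + (1/18)·R1: [0, 0, 0]
1 nonzero row, so rank(BA) = 1.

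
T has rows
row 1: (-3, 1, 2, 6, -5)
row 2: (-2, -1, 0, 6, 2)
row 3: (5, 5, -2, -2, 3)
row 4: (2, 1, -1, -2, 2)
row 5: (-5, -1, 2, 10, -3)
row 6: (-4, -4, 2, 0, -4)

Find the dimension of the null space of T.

2

Row reduce to echelon form.
R2 ← R2 − (2/3)·R1: [0, -5/3, -4/3, 2, 16/3]
R3 ← R3 + (5/3)·R1: [0, 20/3, 4/3, 8, -16/3]
R4 ← R4 + (2/3)·R1: [0, 5/3, 1/3, 2, -4/3]
R5 ← R5 − (5/3)·R1: [0, -8/3, -4/3, 0, 16/3]
R6 ← R6 − (4/3)·R1: [0, -16/3, -2/3, -8, 8/3]
R3 ← R3 + (4)·R2: [0, 0, -4, 16, 16]
R4 ← R4 + R2: [0, 0, -1, 4, 4]
R5 ← R5 − (8/5)·R2: [0, 0, 4/5, -16/5, -16/5]
R6 ← R6 − (16/5)·R2: [0, 0, 18/5, -72/5, -72/5]
R4 ← R4 − (1/4)·R3: [0, 0, 0, 0, 0]
R5 ← R5 + (1/5)·R3: [0, 0, 0, 0, 0]
R6 ← R6 + (9/10)·R3: [0, 0, 0, 0, 0]
3 nonzero rows, so rank(T) = 3.
T has 5 columns; by rank–nullity, nullity = 5 − 3 = 2.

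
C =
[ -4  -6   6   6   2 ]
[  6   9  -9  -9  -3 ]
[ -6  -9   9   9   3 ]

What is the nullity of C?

Row reduce to echelon form.
R2 ← R2 + (3/2)·R1: [0, 0, 0, 0, 0]
R3 ← R3 − (3/2)·R1: [0, 0, 0, 0, 0]
1 nonzero row, so rank(C) = 1.
C has 5 columns; by rank–nullity, nullity = 5 − 1 = 4.

4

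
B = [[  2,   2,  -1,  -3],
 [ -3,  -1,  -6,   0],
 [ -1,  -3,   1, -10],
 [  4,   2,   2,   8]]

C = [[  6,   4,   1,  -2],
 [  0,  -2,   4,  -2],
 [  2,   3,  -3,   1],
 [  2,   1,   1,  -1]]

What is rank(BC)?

First compute BC:
[[  4,  -2,  10,  -6],
 [-30, -28,  11,   2],
 [-24,  -5, -26,  19],
 [ 44,  26,  14, -18]]
Now row reduce the product.
R2 ← R2 + (15/2)·R1: [0, -43, 86, -43]
R3 ← R3 + (6)·R1: [0, -17, 34, -17]
R4 ← R4 − (11)·R1: [0, 48, -96, 48]
R3 ← R3 − (17/43)·R2: [0, 0, 0, 0]
R4 ← R4 + (48/43)·R2: [0, 0, 0, 0]
2 nonzero rows, so rank(BC) = 2.

2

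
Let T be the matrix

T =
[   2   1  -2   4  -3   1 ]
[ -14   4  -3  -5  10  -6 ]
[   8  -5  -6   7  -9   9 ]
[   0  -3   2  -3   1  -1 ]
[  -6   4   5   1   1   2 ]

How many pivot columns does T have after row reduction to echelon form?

5

Row reduce to echelon form.
R2 ← R2 + (7)·R1: [0, 11, -17, 23, -11, 1]
R3 ← R3 − (4)·R1: [0, -9, 2, -9, 3, 5]
R5 ← R5 + (3)·R1: [0, 7, -1, 13, -8, 5]
R3 ← R3 + (9/11)·R2: [0, 0, -131/11, 108/11, -6, 64/11]
R4 ← R4 + (3/11)·R2: [0, 0, -29/11, 36/11, -2, -8/11]
R5 ← R5 − (7/11)·R2: [0, 0, 108/11, -18/11, -1, 48/11]
R4 ← R4 − (29/131)·R3: [0, 0, 0, 144/131, -88/131, -264/131]
R5 ← R5 + (108/131)·R3: [0, 0, 0, 846/131, -779/131, 1200/131]
R5 ← R5 − (47/8)·R4: [0, 0, 0, 0, -2, 21]
Echelon form has 5 nonzero rows, so rank(T) = 5.
Each nonzero row contributes one pivot column: 5 pivot columns.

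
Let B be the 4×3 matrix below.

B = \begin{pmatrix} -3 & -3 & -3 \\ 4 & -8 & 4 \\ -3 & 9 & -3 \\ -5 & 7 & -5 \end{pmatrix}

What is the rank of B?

Row reduce to echelon form.
R2 ← R2 + (4/3)·R1: [0, -12, 0]
R3 ← R3 − R1: [0, 12, 0]
R4 ← R4 − (5/3)·R1: [0, 12, 0]
R3 ← R3 + R2: [0, 0, 0]
R4 ← R4 + R2: [0, 0, 0]
Echelon form has 2 nonzero rows, so rank(B) = 2.

2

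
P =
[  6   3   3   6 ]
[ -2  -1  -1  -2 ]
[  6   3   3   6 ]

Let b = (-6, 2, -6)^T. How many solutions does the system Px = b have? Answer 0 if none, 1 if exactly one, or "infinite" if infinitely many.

Row reduce the augmented matrix [P | b].
R2 ← R2 + (1/3)·R1: [0, 0, 0, 0, 0]
R3 ← R3 − R1: [0, 0, 0, 0, 0]
The echelon form has 1 nonzero rows, and every pivot lies in the first 4 columns, so rank(P) = rank([P|b]) = 1.
The system is consistent.
rank = 1 < 4 unknowns, so there are infinitely many solutions.

infinite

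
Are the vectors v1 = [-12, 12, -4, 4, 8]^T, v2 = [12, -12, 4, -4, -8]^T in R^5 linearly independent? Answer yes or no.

no

Form the matrix with these vectors as rows and row reduce.
R2 ← R2 + R1: [0, 0, 0, 0, 0]
1 nonzero row, so the 2 vectors span a space of dimension 1.
Since 1 < 2, the vectors are linearly dependent.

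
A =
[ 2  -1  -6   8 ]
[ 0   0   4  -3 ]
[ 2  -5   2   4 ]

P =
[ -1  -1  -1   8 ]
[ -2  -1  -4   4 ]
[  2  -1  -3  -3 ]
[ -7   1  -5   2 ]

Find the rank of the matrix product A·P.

First compute AP:
[[-68,  13, -20,  46],
 [ 29,  -7,   3, -18],
 [-16,   5,  -8,  -2]]
Now row reduce the product.
R2 ← R2 + (29/68)·R1: [0, -99/68, -94/17, 55/34]
R3 ← R3 − (4/17)·R1: [0, 33/17, -56/17, -218/17]
R3 ← R3 + (4/3)·R2: [0, 0, -32/3, -32/3]
3 nonzero rows, so rank(AP) = 3.

3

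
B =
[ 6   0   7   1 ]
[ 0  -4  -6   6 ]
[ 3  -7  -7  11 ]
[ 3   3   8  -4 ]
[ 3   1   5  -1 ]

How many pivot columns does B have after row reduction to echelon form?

2

Row reduce to echelon form.
R3 ← R3 − (1/2)·R1: [0, -7, -21/2, 21/2]
R4 ← R4 − (1/2)·R1: [0, 3, 9/2, -9/2]
R5 ← R5 − (1/2)·R1: [0, 1, 3/2, -3/2]
R3 ← R3 − (7/4)·R2: [0, 0, 0, 0]
R4 ← R4 + (3/4)·R2: [0, 0, 0, 0]
R5 ← R5 + (1/4)·R2: [0, 0, 0, 0]
Echelon form has 2 nonzero rows, so rank(B) = 2.
Each nonzero row contributes one pivot column: 2 pivot columns.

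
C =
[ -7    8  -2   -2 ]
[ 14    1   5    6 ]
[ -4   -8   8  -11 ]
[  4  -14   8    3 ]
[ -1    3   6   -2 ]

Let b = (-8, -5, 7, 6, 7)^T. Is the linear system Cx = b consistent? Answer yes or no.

no

Row reduce the augmented matrix [C | b].
R2 ← R2 + (2)·R1: [0, 17, 1, 2, -21]
R3 ← R3 − (4/7)·R1: [0, -88/7, 64/7, -69/7, 81/7]
R4 ← R4 + (4/7)·R1: [0, -66/7, 48/7, 13/7, 10/7]
R5 ← R5 − (1/7)·R1: [0, 13/7, 44/7, -12/7, 57/7]
R3 ← R3 + (88/119)·R2: [0, 0, 168/17, -997/119, -471/119]
R4 ← R4 + (66/119)·R2: [0, 0, 126/17, 353/119, -1216/119]
R5 ← R5 − (13/119)·R2: [0, 0, 105/17, -230/119, 1242/119]
R4 ← R4 − (3/4)·R3: [0, 0, 0, 37/4, -29/4]
R5 ← R5 − (5/8)·R3: [0, 0, 0, 185/56, 723/56]
R5 ← R5 − (5/14)·R4: [0, 0, 0, 0, 31/2]
The echelon form has 5 nonzero rows; the last pivot sits in the augmented column, so rank(C) = 4 but rank([C|b]) = 5.
Since the ranks differ, the system is inconsistent.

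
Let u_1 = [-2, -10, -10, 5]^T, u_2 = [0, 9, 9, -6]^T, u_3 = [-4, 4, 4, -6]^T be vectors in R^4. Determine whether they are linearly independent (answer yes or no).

no

Form the matrix with these vectors as rows and row reduce.
R3 ← R3 − (2)·R1: [0, 24, 24, -16]
R3 ← R3 − (8/3)·R2: [0, 0, 0, 0]
2 nonzero rows, so the 3 vectors span a space of dimension 2.
Since 2 < 3, the vectors are linearly dependent.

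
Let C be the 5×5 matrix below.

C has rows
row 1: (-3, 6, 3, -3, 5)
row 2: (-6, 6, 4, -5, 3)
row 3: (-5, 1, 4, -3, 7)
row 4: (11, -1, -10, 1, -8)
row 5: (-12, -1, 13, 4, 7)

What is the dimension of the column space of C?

5

Row reduce to echelon form.
R2 ← R2 − (2)·R1: [0, -6, -2, 1, -7]
R3 ← R3 − (5/3)·R1: [0, -9, -1, 2, -4/3]
R4 ← R4 + (11/3)·R1: [0, 21, 1, -10, 31/3]
R5 ← R5 − (4)·R1: [0, -25, 1, 16, -13]
R3 ← R3 − (3/2)·R2: [0, 0, 2, 1/2, 55/6]
R4 ← R4 + (7/2)·R2: [0, 0, -6, -13/2, -85/6]
R5 ← R5 − (25/6)·R2: [0, 0, 28/3, 71/6, 97/6]
R4 ← R4 + (3)·R3: [0, 0, 0, -5, 40/3]
R5 ← R5 − (14/3)·R3: [0, 0, 0, 19/2, -479/18]
R5 ← R5 + (19/10)·R4: [0, 0, 0, 0, -23/18]
Echelon form has 5 nonzero rows, so rank(C) = 5.
The column space has dimension equal to the rank: 5.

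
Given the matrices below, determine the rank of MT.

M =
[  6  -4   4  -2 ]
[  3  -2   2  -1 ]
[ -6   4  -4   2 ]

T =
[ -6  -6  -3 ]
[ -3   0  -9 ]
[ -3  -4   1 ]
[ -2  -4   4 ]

First compute MT:
[[-32, -44,  14],
 [-16, -22,   7],
 [ 32,  44, -14]]
Now row reduce the product.
R2 ← R2 − (1/2)·R1: [0, 0, 0]
R3 ← R3 + R1: [0, 0, 0]
1 nonzero row, so rank(MT) = 1.

1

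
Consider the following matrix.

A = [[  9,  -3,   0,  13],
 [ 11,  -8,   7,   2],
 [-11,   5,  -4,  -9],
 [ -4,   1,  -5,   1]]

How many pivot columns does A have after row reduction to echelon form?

Row reduce to echelon form.
R2 ← R2 − (11/9)·R1: [0, -13/3, 7, -125/9]
R3 ← R3 + (11/9)·R1: [0, 4/3, -4, 62/9]
R4 ← R4 + (4/9)·R1: [0, -1/3, -5, 61/9]
R3 ← R3 + (4/13)·R2: [0, 0, -24/13, 34/13]
R4 ← R4 − (1/13)·R2: [0, 0, -72/13, 102/13]
R4 ← R4 − (3)·R3: [0, 0, 0, 0]
Echelon form has 3 nonzero rows, so rank(A) = 3.
Each nonzero row contributes one pivot column: 3 pivot columns.

3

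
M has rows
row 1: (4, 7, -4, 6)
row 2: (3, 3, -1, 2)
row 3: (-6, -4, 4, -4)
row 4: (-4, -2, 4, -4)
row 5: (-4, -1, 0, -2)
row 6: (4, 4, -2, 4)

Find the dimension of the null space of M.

Row reduce to echelon form.
R2 ← R2 − (3/4)·R1: [0, -9/4, 2, -5/2]
R3 ← R3 + (3/2)·R1: [0, 13/2, -2, 5]
R4 ← R4 + R1: [0, 5, 0, 2]
R5 ← R5 + R1: [0, 6, -4, 4]
R6 ← R6 − R1: [0, -3, 2, -2]
R3 ← R3 + (26/9)·R2: [0, 0, 34/9, -20/9]
R4 ← R4 + (20/9)·R2: [0, 0, 40/9, -32/9]
R5 ← R5 + (8/3)·R2: [0, 0, 4/3, -8/3]
R6 ← R6 − (4/3)·R2: [0, 0, -2/3, 4/3]
R4 ← R4 − (20/17)·R3: [0, 0, 0, -16/17]
R5 ← R5 − (6/17)·R3: [0, 0, 0, -32/17]
R6 ← R6 + (3/17)·R3: [0, 0, 0, 16/17]
R5 ← R5 − (2)·R4: [0, 0, 0, 0]
R6 ← R6 + R4: [0, 0, 0, 0]
4 nonzero rows, so rank(M) = 4.
M has 4 columns; by rank–nullity, nullity = 4 − 4 = 0.

0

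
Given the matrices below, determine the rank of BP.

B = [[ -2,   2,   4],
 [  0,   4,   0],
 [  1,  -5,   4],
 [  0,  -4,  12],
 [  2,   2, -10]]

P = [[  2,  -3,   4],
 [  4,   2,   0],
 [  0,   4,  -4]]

2

First compute BP:
[[  4,  26, -24],
 [ 16,   8,   0],
 [-18,   3, -12],
 [-16,  40, -48],
 [ 12, -42,  48]]
Now row reduce the product.
R2 ← R2 − (4)·R1: [0, -96, 96]
R3 ← R3 + (9/2)·R1: [0, 120, -120]
R4 ← R4 + (4)·R1: [0, 144, -144]
R5 ← R5 − (3)·R1: [0, -120, 120]
R3 ← R3 + (5/4)·R2: [0, 0, 0]
R4 ← R4 + (3/2)·R2: [0, 0, 0]
R5 ← R5 − (5/4)·R2: [0, 0, 0]
2 nonzero rows, so rank(BP) = 2.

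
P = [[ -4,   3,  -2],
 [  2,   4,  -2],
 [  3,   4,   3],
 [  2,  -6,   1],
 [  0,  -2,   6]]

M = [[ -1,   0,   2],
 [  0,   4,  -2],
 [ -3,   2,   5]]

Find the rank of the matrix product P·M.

First compute PM:
[[ 10,   8, -24],
 [  4,  12, -14],
 [-12,  22,  13],
 [ -5, -22,  21],
 [-18,   4,  34]]
Now row reduce the product.
R2 ← R2 − (2/5)·R1: [0, 44/5, -22/5]
R3 ← R3 + (6/5)·R1: [0, 158/5, -79/5]
R4 ← R4 + (1/2)·R1: [0, -18, 9]
R5 ← R5 + (9/5)·R1: [0, 92/5, -46/5]
R3 ← R3 − (79/22)·R2: [0, 0, 0]
R4 ← R4 + (45/22)·R2: [0, 0, 0]
R5 ← R5 − (23/11)·R2: [0, 0, 0]
2 nonzero rows, so rank(PM) = 2.

2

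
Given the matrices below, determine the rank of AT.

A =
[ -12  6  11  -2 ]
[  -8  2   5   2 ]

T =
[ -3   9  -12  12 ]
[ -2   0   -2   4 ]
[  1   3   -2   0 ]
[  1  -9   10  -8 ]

First compute AT:
[[ 33, -57,  90, -104],
 [ 27, -75, 102, -104]]
Now row reduce the product.
R2 ← R2 − (9/11)·R1: [0, -312/11, 312/11, -208/11]
2 nonzero rows, so rank(AT) = 2.

2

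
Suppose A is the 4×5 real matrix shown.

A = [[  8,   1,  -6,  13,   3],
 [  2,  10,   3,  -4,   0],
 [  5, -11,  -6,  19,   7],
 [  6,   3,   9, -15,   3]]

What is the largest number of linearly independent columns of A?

4

Row reduce to echelon form.
R2 ← R2 − (1/4)·R1: [0, 39/4, 9/2, -29/4, -3/4]
R3 ← R3 − (5/8)·R1: [0, -93/8, -9/4, 87/8, 41/8]
R4 ← R4 − (3/4)·R1: [0, 9/4, 27/2, -99/4, 3/4]
R3 ← R3 + (31/26)·R2: [0, 0, 81/26, 29/13, 55/13]
R4 ← R4 − (3/13)·R2: [0, 0, 162/13, -300/13, 12/13]
R4 ← R4 − (4)·R3: [0, 0, 0, -32, -16]
Echelon form has 4 nonzero rows, so rank(A) = 4.
The rank gives the maximum number of linearly independent columns: 4.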